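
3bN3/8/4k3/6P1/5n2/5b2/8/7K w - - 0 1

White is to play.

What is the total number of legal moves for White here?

2

White to move; king on h1.
In check: yes, from the black bishop on f3.
Legal moves: Kh2, Kg1.
Count: 2.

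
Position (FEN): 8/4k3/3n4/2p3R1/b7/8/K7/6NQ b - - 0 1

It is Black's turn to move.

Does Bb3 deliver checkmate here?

no

After Bb3: white king on a2; in check: yes, from the black bishop on b3.
White has 5 legal replies: Kxb3, Ka3, Kb2, Kb1, Ka1.
In check but a legal move exists → not checkmate.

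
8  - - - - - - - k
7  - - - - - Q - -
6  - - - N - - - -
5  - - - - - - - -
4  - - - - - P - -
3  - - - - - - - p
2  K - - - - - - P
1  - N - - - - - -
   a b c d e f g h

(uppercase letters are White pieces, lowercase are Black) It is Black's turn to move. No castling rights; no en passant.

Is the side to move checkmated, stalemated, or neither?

Black to move; black king on h8.
In check: no.
King squares — g7: attacked by Qf7; h7: attacked by Qf7; g8: attacked by Qf7.
Legal moves for Black: none.
Not in check and no legal moves → stalemate.

stalemate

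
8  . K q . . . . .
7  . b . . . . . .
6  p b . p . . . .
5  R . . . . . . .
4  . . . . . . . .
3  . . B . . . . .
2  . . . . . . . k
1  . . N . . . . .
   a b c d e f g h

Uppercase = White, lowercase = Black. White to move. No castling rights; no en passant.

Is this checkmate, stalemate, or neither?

White to move; white king on b8.
In check: yes, from the black queen on c8.
King squares — a7: attacked by Bb6; b7: attacked by Qc8; c7: attacked by Bb6; a8: attacked by Bb7; c8: attacked by Bb7.
Legal moves for White: none.
In check with no legal moves → checkmate.

checkmate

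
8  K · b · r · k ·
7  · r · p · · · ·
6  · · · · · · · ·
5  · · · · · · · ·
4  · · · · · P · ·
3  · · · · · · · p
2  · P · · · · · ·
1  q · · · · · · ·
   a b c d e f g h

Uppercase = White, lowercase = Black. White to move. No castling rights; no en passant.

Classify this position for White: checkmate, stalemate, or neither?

White to move; white king on a8.
In check: yes, from the black queen on a1.
King squares — a7: attacked by Qa1; b7: attacked by Bc8; b8: attacked by Rb7.
Legal moves for White: none.
In check with no legal moves → checkmate.

checkmate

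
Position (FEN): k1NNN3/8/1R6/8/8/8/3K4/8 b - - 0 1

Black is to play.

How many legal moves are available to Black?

Black to move; king on a8.
In check: no.
Legal moves: none.
Count: 0.

0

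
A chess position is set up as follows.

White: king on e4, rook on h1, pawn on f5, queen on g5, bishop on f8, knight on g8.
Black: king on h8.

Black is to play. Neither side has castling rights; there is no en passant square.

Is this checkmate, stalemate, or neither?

Black to move; black king on h8.
In check: yes, from the white rook on h1.
King squares — g7: attacked by Qg5; h7: attacked by Rh1; g8: attacked by Qg5.
Legal moves for Black: none.
In check with no legal moves → checkmate.

checkmate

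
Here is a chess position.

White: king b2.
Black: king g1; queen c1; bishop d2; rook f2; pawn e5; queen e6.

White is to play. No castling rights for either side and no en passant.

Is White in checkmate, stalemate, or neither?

White to move; white king on b2.
In check: yes, from the black queen on c1.
King squares — a1: attacked by Qc1; b1: attacked by Qc1; c1: attacked by Bd2; a2: attacked by Qe6; c2: attacked by Qc1; a3: attacked by Qc1; b3: attacked by Qe6; c3: attacked by Qc1.
Legal moves for White: none.
In check with no legal moves → checkmate.

checkmate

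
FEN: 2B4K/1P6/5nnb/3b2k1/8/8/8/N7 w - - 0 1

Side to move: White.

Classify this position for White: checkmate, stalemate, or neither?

checkmate

White to move; white king on h8.
In check: yes, from the black knight on g6.
King squares — g7: attacked by Bh6; h7: attacked by Nf6; g8: attacked by Bd5.
Legal moves for White: none.
In check with no legal moves → checkmate.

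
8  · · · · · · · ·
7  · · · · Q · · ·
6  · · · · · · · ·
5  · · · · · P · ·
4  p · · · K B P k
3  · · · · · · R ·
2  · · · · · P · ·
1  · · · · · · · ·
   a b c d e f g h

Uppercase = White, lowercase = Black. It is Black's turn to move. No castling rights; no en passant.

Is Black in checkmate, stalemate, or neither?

Black to move; black king on h4.
In check: yes, from the white queen on e7.
King squares — g3: attacked by Pf2; h3: attacked by Rg3; g4: attacked by Rg3; g5: attacked by Bf4; h5: attacked by Pg4.
Legal moves for Black: none.
In check with no legal moves → checkmate.

checkmate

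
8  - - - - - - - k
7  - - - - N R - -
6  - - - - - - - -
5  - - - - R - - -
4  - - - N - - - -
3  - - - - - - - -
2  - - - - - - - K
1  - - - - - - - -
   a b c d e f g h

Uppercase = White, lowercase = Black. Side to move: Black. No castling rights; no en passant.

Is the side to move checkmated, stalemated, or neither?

Black to move; black king on h8.
In check: no.
King squares — g7: attacked by Rf7; h7: attacked by Rf7; g8: attacked by Ne7.
Legal moves for Black: none.
Not in check and no legal moves → stalemate.

stalemate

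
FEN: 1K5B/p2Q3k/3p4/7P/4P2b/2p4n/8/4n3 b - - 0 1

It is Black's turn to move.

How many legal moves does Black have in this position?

Black to move; king on h7.
In check: yes, from the white queen on d7.
Legal moves: Kxh8, Kg8, Kh6, Be7.
Count: 4.

4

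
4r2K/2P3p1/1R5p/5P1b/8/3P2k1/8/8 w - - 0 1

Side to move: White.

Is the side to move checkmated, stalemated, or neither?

White to move; white king on h8.
In check: yes, from the black rook on e8.
Legal moves for White: Kh7, Kxg7.
White is in check but has 2 legal moves → neither.

neither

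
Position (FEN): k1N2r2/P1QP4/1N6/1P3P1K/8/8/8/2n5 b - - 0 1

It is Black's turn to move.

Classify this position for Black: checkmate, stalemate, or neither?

checkmate

Black to move; black king on a8.
In check: yes, from the white knight on b6.
King squares — a7: attacked by Qc7; b7: attacked by Qc7; b8: attacked by Pa7.
Legal moves for Black: none.
In check with no legal moves → checkmate.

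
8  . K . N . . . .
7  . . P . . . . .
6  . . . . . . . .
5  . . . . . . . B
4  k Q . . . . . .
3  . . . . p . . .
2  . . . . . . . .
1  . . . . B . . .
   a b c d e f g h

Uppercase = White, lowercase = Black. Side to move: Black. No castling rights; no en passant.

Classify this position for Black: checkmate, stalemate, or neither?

Black to move; black king on a4.
In check: yes, from the white queen on b4.
King squares — a3: attacked by Qb4; b3: attacked by Qb4; b4: attacked by Be1; a5: attacked by Qb4; b5: attacked by Qb4.
Legal moves for Black: none.
In check with no legal moves → checkmate.

checkmate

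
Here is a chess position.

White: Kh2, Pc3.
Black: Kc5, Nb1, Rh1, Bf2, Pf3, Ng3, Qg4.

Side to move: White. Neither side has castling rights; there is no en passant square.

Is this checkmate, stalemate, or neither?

checkmate

White to move; white king on h2.
In check: yes, from the black rook on h1.
King squares — g1: attacked by Rh1; h1: attacked by Ng3; g2: attacked by Pf3; g3: attacked by Bf2; h3: attacked by Rh1.
Legal moves for White: none.
In check with no legal moves → checkmate.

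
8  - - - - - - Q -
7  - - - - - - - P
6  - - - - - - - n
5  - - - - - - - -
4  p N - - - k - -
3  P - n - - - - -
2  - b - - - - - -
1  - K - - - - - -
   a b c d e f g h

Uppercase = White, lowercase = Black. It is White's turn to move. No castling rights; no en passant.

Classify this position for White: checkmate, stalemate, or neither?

neither

White to move; white king on b1.
In check: yes, from the black knight on c3.
King squares — a1: attacked by Bb2; c1: attacked by Bb2; a2: attacked by Nc3; b2: available; c2: available.
Legal moves for White: Kc2, Kxb2.
White is in check but has 2 legal moves → neither.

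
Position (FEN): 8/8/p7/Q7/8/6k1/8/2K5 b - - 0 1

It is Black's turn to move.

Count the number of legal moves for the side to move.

8

Black to move; king on g3.
In check: no.
Legal moves: Kh4, Kg4, Kf4, Kh3, Kf3, Kh2, Kg2, Kf2.
Count: 8.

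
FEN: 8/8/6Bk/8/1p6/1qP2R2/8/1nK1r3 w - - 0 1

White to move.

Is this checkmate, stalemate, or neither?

checkmate

White to move; white king on c1.
In check: yes, from the black rook on e1.
King squares — b1: attacked by Re1; d1: attacked by Re1; b2: attacked by Qb3; c2: attacked by Qb3; d2: attacked by Nb1.
Legal moves for White: none.
In check with no legal moves → checkmate.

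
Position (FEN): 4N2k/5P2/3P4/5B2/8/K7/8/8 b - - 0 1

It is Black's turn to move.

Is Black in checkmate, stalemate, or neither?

stalemate

Black to move; black king on h8.
In check: no.
King squares — g7: attacked by Ne8; h7: attacked by Bf5; g8: attacked by Pf7.
Legal moves for Black: none.
Not in check and no legal moves → stalemate.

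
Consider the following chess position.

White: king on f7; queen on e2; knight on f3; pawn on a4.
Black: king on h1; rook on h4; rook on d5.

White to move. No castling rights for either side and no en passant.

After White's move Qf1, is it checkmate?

After Qf1: black king on h1; in check: yes, from the white queen on f1.
King squares — g1: attacked by Qf1; g2: attacked by Qf1; h2: attacked by Nf3.
Black has no legal moves → checkmate.

yes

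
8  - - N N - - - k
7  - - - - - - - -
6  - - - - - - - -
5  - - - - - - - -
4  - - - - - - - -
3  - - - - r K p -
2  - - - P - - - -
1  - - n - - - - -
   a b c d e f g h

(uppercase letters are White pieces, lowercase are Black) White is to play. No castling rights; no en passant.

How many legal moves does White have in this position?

White to move; king on f3.
In check: yes, from the black rook on e3.
Legal moves: Kg4, Kf4, Kxe3, Kg2, dxe3.
Count: 5.

5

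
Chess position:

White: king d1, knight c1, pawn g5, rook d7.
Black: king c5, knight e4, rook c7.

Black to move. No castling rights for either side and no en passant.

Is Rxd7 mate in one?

no

After Rxd7: white king on d1; in check: yes, from the black rook on d7.
White has 4 legal replies: Ke2, Kc2, Ke1, Nd3+.
In check but a legal move exists → not checkmate.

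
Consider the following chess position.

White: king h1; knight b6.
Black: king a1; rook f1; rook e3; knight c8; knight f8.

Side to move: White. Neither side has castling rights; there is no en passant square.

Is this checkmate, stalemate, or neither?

White to move; white king on h1.
In check: yes, from the black rook on f1.
Legal moves for White: Kh2, Kg2.
White is in check but has 2 legal moves → neither.

neither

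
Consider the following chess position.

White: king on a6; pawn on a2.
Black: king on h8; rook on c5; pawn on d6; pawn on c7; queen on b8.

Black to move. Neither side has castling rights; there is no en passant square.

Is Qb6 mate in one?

After Qb6: white king on a6; in check: yes, from the black queen on b6.
King squares — a5: attacked by Rc5; b5: attacked by Rc5; b6: attacked by Pc7; a7: attacked by Qb6; b7: attacked by Qb6.
White has no legal moves → checkmate.

yes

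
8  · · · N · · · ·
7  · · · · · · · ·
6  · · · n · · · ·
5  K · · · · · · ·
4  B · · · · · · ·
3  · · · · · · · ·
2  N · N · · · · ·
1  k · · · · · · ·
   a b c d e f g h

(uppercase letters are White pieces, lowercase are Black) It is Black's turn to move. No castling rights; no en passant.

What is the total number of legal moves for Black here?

Black to move; king on a1.
In check: yes, from the white knight on c2.
Legal moves: Kb2, Kxa2, Kb1.
Count: 3.

3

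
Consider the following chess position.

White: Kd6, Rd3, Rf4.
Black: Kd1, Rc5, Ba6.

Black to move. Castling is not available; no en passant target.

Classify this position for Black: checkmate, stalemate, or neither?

neither

Black to move; black king on d1.
In check: yes, from the white rook on d3.
King squares — c1: available; e1: available; c2: available; d2: attacked by Rd3; e2: available.
Legal moves for Black: Ke2, Kc2, Ke1, Kc1, Bxd3.
Black is in check but has 5 legal moves → neither.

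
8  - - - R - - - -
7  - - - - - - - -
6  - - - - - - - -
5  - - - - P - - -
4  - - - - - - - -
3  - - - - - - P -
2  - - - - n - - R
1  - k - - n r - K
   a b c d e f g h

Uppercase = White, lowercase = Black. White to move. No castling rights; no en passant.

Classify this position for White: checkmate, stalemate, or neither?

White to move; white king on h1.
In check: yes, from the black rook on f1.
King squares — g1: attacked by Rf1; g2: attacked by Ne1; h2: own rook.
Legal moves for White: none.
In check with no legal moves → checkmate.

checkmate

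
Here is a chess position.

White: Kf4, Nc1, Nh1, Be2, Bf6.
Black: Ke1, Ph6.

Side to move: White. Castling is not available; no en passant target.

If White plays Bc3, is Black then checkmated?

After Bc3: black king on e1; in check: yes, from the white bishop on c3.
King squares — d1: attacked by Be2; f1: attacked by Be2; d2: attacked by Bc3; e2: attacked by Nc1; f2: attacked by Nh1.
Black has no legal moves → checkmate.

yes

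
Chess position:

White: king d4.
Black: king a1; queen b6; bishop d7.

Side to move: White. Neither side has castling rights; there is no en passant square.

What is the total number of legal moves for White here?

6

White to move; king on d4.
In check: yes, from the black queen on b6.
Legal moves: Ke5, Kd5, Ke4, Kc4, Kd3, Kc3.
Count: 6.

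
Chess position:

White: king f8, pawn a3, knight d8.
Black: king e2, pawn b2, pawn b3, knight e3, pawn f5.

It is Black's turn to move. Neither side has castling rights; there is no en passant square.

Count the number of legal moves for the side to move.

19

Black to move; king on e2.
In check: no.
Legal moves: Nd5, Ng4, Nc4, Ng2, Nc2, Nf1, Nd1, Kf3, Kd3, Kf2, Kd2, Kf1, Ke1, Kd1, f4, b1=Q, b1=R, b1=B, b1=N.
Count: 19.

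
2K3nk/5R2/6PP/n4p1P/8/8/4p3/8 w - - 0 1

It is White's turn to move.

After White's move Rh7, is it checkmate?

yes

After Rh7: black king on h8; in check: yes, from the white rook on h7.
King squares — g7: attacked by Ph6; h7: attacked by Pg6; g8: own knight.
Black has no legal moves → checkmate.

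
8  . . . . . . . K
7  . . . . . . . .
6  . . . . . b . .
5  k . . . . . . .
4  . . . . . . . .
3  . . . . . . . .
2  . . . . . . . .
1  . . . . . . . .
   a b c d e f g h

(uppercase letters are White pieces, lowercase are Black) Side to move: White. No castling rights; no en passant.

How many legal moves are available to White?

White to move; king on h8.
In check: yes, from the black bishop on f6.
Legal moves: Kg8, Kh7.
Count: 2.

2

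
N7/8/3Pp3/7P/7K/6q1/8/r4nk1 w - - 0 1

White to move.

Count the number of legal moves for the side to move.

White to move; king on h4.
In check: yes, from the black queen on g3.
Legal moves: none.
Count: 0.

0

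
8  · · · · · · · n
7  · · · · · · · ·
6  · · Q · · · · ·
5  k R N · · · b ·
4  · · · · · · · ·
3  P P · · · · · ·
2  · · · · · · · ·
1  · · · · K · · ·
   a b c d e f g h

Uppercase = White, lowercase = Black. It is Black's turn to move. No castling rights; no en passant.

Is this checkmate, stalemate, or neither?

Black to move; black king on a5.
In check: yes, from the white rook on b5.
King squares — a4: attacked by Pb3; b4: attacked by Pa3; b5: attacked by Qc6; a6: attacked by Nc5; b6: attacked by Rb5.
Legal moves for Black: none.
In check with no legal moves → checkmate.

checkmate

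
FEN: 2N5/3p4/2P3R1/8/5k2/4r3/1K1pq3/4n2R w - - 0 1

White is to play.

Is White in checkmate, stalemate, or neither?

White to move; white king on b2.
In check: no.
Legal moves for White include: Ne7, Na7, Nd6, Nb6, Rg8, Rg7, Rgh6, Rf6+, Re6, Rd6, Rg5, Rg4+, Rg3, Rg2, Rgg1, Ka2, Kb1, Ka1, ... (list truncated; more exist).
White has legal moves and is not in check → neither.

neither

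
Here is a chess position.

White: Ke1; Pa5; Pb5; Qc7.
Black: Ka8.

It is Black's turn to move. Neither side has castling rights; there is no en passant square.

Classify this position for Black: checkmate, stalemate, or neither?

Black to move; black king on a8.
In check: no.
King squares — a7: attacked by Qc7; b7: attacked by Qc7; b8: attacked by Qc7.
Legal moves for Black: none.
Not in check and no legal moves → stalemate.

stalemate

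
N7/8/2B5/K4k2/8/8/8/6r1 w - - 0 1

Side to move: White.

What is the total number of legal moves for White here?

White to move; king on a5.
In check: no.
Legal moves: Nc7, Nb6, Be8, Bd7+, Bb7, Bd5, Bb5, Be4+, Ba4, Bf3, Bg2, Bh1, Kb6, Ka6, Kb5, Kb4, Ka4.
Count: 17.

17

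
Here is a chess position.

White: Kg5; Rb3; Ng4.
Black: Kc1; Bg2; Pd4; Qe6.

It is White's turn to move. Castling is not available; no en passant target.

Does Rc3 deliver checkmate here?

After Rc3: black king on c1; in check: yes, from the white rook on c3.
Black has 5 legal replies: Kd2, Kb2, Kd1, Kb1, dxc3.
In check but a legal move exists → not checkmate.

no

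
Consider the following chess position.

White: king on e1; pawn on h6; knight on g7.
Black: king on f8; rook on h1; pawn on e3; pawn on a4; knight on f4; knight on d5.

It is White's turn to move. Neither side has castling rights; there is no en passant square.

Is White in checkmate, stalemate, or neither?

checkmate

White to move; white king on e1.
In check: yes, from the black rook on h1.
King squares — d1: attacked by Rh1; f1: attacked by Rh1; d2: attacked by Pe3; e2: attacked by Nf4; f2: attacked by Pe3.
Legal moves for White: none.
In check with no legal moves → checkmate.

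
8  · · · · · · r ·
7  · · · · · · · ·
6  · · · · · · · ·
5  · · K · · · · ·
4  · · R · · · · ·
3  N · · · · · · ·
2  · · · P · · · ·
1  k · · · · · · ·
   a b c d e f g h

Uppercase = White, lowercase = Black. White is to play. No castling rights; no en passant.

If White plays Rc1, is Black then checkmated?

no

After Rc1: black king on a1; in check: yes, from the white rook on c1.
Black has 2 legal replies: Kb2, Ka2.
In check but a legal move exists → not checkmate.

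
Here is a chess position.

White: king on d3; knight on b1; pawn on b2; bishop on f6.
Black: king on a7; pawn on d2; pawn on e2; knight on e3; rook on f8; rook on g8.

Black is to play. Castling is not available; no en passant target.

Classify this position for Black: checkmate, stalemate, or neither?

Black to move; black king on a7.
In check: no.
Legal moves for Black include: Rh8, Rg7, Rg6, Rg5, Rg4, Rg3, Rg2, Rg1, Re8, Rd8+, Rc8, Rb8, Ra8, Rf7, Rxf6, Kb8, Ka8, Kb7, ... (list truncated; more exist).
Black has legal moves and is not in check → neither.

neither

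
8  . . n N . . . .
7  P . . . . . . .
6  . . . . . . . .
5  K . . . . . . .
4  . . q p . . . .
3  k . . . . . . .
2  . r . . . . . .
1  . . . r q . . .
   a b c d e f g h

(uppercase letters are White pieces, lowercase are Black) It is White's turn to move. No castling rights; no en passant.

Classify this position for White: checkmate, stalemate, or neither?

checkmate

White to move; white king on a5.
In check: yes, from the black queen on e1.
King squares — a4: attacked by Ka3; b4: attacked by Qe1; b5: attacked by Rb2; a6: attacked by Qc4; b6: attacked by Rb2.
Legal moves for White: none.
In check with no legal moves → checkmate.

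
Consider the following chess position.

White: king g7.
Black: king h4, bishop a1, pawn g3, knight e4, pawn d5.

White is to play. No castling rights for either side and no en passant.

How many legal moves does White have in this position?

White to move; king on g7.
In check: yes, from the black bishop on a1.
Legal moves: Kg8, Kf8, Kh7, Kf7, Kh6, Kg6.
Count: 6.

6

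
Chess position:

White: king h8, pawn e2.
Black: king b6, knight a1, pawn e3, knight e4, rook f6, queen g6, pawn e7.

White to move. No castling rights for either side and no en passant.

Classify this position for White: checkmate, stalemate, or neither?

stalemate

White to move; white king on h8.
In check: no.
King squares — g7: attacked by Qg6; h7: attacked by Qg6; g8: attacked by Qg6.
Legal moves for White: none.
Not in check and no legal moves → stalemate.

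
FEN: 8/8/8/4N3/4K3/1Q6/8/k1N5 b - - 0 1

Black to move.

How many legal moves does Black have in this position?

0

Black to move; king on a1.
In check: no.
Legal moves: none.
Count: 0.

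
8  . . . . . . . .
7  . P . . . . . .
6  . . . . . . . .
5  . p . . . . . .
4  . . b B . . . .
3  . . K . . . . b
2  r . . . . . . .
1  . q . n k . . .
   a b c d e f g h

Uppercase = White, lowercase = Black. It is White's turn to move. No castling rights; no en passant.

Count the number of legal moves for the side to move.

White to move; king on c3.
In check: yes, from the black knight on d1.
Legal moves: none.
Count: 0.

0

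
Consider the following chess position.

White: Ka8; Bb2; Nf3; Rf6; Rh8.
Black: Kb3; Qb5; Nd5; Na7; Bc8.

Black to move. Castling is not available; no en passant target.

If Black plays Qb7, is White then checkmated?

yes

After Qb7: white king on a8; in check: yes, from the black queen on b7.
King squares — a7: attacked by Qb7; b7: attacked by Bc8; b8: attacked by Qb7.
White has no legal moves → checkmate.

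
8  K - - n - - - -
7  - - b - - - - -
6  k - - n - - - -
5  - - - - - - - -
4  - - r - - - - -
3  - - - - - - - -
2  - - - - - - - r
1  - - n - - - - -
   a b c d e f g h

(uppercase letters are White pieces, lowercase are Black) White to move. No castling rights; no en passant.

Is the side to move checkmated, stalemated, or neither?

stalemate

White to move; white king on a8.
In check: no.
King squares — a7: attacked by Ka6; b7: attacked by Ka6; b8: attacked by Bc7.
Legal moves for White: none.
Not in check and no legal moves → stalemate.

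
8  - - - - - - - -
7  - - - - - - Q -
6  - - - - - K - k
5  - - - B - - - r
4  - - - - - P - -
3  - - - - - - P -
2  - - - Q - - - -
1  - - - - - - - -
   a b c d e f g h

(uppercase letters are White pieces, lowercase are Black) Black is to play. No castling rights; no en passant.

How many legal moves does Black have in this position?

Black to move; king on h6.
In check: yes, from the white queen on g7.
Legal moves: none.
Count: 0.

0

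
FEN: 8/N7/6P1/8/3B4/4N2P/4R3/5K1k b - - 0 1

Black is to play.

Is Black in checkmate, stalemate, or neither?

stalemate

Black to move; black king on h1.
In check: no.
King squares — g1: attacked by Kf1; g2: attacked by Kf1; h2: attacked by Re2.
Legal moves for Black: none.
Not in check and no legal moves → stalemate.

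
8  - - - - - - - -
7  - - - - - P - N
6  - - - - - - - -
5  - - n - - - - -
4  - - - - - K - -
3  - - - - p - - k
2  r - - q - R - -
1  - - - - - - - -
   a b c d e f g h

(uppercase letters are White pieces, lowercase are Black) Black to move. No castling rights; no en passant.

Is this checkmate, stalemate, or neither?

Black to move; black king on h3.
In check: no.
Legal moves for Black include: Nd7, Nb7, Ne6+, Na6, Ne4, Na4, Nd3+, Nb3, Kh4, Qd8, Qd7, Qd6+, Qd5, Qa5, Qd4+, Qb4+, Qd3, Qc3, ... (list truncated; more exist).
Black has legal moves and is not in check → neither.

neither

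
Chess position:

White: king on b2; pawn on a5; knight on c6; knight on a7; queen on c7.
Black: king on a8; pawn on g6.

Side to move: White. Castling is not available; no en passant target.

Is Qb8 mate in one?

After Qb8: black king on a8; in check: yes, from the white queen on b8.
King squares — a7: attacked by Nc6; b7: attacked by Qb8; b8: attacked by Nc6.
Black has no legal moves → checkmate.

yes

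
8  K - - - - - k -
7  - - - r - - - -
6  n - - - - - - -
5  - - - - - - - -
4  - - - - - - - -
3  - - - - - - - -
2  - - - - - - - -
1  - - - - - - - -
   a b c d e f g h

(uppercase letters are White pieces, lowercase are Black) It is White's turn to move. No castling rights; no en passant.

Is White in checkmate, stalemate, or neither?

stalemate

White to move; white king on a8.
In check: no.
King squares — a7: attacked by Rd7; b7: attacked by Rd7; b8: attacked by Na6.
Legal moves for White: none.
Not in check and no legal moves → stalemate.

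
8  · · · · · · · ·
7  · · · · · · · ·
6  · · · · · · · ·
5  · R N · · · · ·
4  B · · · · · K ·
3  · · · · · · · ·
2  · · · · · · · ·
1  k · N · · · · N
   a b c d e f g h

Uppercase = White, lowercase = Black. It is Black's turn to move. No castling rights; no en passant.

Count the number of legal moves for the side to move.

Black to move; king on a1.
In check: no.
Legal moves: none.
Count: 0.

0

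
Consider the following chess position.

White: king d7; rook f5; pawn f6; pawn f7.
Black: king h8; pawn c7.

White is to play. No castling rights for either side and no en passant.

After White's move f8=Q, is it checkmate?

no

After f8=Q: black king on h8; in check: yes, from the white queen on f8.
Black has 1 legal reply: Kh7.
In check but a legal move exists → not checkmate.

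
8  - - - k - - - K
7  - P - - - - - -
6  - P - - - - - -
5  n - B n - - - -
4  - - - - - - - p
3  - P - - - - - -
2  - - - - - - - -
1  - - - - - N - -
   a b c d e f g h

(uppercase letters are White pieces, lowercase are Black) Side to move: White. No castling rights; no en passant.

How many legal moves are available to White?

White to move; king on h8.
In check: no.
Legal moves: Kg8, Kh7, Kg7, Bf8, Be7+, Bd6, Bd4, Bb4, Be3, Ba3, Bf2, Bg1, Ng3, Ne3, Nh2, Nd2, b8=Q+, b8=R+, b8=B, b8=N, b4.
Count: 21.

21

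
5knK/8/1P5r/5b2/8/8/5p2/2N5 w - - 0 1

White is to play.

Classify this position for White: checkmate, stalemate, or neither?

White to move; white king on h8.
In check: yes, from the black rook on h6.
King squares — g7: attacked by Kf8; h7: attacked by Bf5; g8: attacked by Kf8.
Legal moves for White: none.
In check with no legal moves → checkmate.

checkmate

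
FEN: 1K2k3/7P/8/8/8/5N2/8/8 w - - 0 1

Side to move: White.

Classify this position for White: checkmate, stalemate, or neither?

White to move; white king on b8.
In check: no.
Legal moves for White: Kc8, Ka8, Kc7, Kb7, Ka7, Ng5, Ne5, Nh4, Nd4, Nh2, Nd2, Ng1, Ne1, h8=Q+, h8=R+, h8=B, h8=N.
White has 17 legal moves and is not in check → neither.

neither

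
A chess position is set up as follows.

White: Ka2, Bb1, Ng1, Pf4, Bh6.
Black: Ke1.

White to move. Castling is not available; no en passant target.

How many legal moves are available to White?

17

White to move; king on a2.
In check: no.
Legal moves: Bf8, Bg7, Bg5, Kb3, Ka3, Kb2, Ka1, Nh3, Nf3+, Ne2, Bh7, Bg6, Bf5, Be4, Bd3, Bc2, f5.
Count: 17.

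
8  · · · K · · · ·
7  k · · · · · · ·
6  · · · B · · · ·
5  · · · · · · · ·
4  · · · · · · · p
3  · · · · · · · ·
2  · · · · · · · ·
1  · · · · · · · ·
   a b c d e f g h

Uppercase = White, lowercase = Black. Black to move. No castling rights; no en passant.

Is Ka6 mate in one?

After Ka6: white king on d8; in check: no.
White is not in check, so this cannot be checkmate.

no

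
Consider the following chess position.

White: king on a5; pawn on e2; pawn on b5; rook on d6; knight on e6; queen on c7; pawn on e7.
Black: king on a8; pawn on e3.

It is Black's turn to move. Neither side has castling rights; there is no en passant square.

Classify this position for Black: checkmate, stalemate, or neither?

stalemate

Black to move; black king on a8.
In check: no.
King squares — a7: attacked by Qc7; b7: attacked by Qc7; b8: attacked by Qc7.
Legal moves for Black: none.
Not in check and no legal moves → stalemate.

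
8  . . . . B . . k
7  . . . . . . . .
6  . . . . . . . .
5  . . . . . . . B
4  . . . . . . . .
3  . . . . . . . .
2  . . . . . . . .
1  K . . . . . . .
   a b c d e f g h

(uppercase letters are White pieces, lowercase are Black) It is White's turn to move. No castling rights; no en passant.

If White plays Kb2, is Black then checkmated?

After Kb2: black king on h8; in check: no.
Black is not in check, so this cannot be checkmate.

no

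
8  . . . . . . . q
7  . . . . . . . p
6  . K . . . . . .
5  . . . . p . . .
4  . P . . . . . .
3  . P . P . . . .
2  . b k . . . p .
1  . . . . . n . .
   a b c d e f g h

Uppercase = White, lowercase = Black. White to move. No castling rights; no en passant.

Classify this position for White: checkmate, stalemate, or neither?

White to move; white king on b6.
In check: no.
Legal moves for White: Kc7, Kb7, Ka7, Kc6, Ka6, Kc5, Kb5, Ka5, b5, d4.
White has 10 legal moves and is not in check → neither.

neither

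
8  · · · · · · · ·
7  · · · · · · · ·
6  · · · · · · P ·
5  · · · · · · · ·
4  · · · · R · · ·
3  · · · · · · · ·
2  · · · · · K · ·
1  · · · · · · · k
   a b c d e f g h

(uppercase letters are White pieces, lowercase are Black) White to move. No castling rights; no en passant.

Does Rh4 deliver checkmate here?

yes

After Rh4: black king on h1; in check: yes, from the white rook on h4.
King squares — g1: attacked by Kf2; g2: attacked by Kf2; h2: attacked by Rh4.
Black has no legal moves → checkmate.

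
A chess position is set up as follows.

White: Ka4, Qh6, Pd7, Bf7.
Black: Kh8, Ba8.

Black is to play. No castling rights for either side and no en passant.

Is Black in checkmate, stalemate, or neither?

checkmate

Black to move; black king on h8.
In check: yes, from the white queen on h6.
King squares — g7: attacked by Qh6; h7: attacked by Qh6; g8: attacked by Bf7.
Legal moves for Black: none.
In check with no legal moves → checkmate.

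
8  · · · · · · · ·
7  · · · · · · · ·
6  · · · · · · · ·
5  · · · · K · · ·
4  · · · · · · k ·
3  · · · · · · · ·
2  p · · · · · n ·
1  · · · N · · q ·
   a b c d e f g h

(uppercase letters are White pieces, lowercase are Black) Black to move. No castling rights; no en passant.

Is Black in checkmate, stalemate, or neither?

neither

Black to move; black king on g4.
In check: no.
Legal moves for Black include: Kh5, Kg5, Kh4, Kh3, Kg3, Kf3, Nh4, Nf4, Ne3, Ne1, Qa7, Qb6, Qc5+, Qd4+, Qe3+, Qh2+, Qf2, Qh1, ... (list truncated; more exist).
Black has legal moves and is not in check → neither.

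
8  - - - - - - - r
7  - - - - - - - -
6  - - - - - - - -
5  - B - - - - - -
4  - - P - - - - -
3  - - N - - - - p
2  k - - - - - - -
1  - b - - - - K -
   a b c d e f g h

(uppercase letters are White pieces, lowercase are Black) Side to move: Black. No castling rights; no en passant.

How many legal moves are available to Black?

4

Black to move; king on a2.
In check: yes, from the white knight on c3.
Legal moves: Kb3, Ka3, Kb2, Ka1.
Count: 4.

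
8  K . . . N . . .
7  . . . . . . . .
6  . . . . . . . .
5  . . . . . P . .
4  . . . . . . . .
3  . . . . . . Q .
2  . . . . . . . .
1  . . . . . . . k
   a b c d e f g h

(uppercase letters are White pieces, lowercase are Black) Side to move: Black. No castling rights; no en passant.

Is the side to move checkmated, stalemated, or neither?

Black to move; black king on h1.
In check: no.
King squares — g1: attacked by Qg3; g2: attacked by Qg3; h2: attacked by Qg3.
Legal moves for Black: none.
Not in check and no legal moves → stalemate.

stalemate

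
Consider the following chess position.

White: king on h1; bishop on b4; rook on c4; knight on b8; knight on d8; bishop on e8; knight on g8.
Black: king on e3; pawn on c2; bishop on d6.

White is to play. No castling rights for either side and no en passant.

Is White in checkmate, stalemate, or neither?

White to move; white king on h1.
In check: no.
Legal moves for White include: Ne7, Nh6, Nf6, Bf7, Bd7, Bg6, Bc6, Bh5, Bb5, Ba4, Nf7, Nb7, Ne6, Ndc6, Nd7, Nbc6, Na6, Rc8, ... (list truncated; more exist).
White has legal moves and is not in check → neither.

neither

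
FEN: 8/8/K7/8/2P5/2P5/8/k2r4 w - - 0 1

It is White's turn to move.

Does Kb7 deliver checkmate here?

no

After Kb7: black king on a1; in check: no.
Black is not in check, so this cannot be checkmate.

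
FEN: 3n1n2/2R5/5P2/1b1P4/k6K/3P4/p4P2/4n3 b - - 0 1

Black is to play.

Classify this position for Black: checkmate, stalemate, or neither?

neither

Black to move; black king on a4.
In check: no.
Legal moves for Black include: Nh7, Nd7, Ng6+, Nfe6, Nf7, Nb7, Nde6, Nc6, Be8, Bd7, Bc6, Ba6, Bc4, Bxd3, Ka5, Kb4, Kb3, Ka3, ... (list truncated; more exist).
Black has legal moves and is not in check → neither.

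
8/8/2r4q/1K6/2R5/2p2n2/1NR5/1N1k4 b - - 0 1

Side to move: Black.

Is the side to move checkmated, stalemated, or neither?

Black to move; black king on d1.
In check: yes, from the white knight on b2.
King squares — c1: attacked by Rc2; e1: available; c2: available; d2: attacked by Nb1; e2: attacked by Rc2.
Legal moves for Black: Kxc2, Ke1, cxb2.
Black is in check but has 3 legal moves → neither.

neither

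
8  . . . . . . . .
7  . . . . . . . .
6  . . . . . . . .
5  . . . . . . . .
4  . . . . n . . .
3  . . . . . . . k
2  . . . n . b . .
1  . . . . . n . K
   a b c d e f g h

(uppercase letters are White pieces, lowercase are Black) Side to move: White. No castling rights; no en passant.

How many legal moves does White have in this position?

White to move; king on h1.
In check: no.
Legal moves: none.
Count: 0.

0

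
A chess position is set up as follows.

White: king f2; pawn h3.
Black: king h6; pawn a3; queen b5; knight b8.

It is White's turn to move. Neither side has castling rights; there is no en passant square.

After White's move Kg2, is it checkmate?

no

After Kg2: black king on h6; in check: no.
Black is not in check, so this cannot be checkmate.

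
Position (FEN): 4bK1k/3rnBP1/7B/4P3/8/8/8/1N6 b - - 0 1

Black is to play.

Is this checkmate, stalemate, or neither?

Black to move; black king on h8.
In check: yes, from the white pawn on g7.
King squares — g7: attacked by Bh6; h7: available; g8: attacked by Bf7.
Legal moves for Black: Kh7.
Black is in check but has 1 legal move → neither.

neither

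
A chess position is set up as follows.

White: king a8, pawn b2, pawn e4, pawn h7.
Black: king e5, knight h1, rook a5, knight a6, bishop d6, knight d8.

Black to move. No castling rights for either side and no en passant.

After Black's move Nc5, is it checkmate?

yes

After Nc5: white king on a8; in check: yes, from the black rook on a5.
King squares — a7: attacked by Ra5; b7: attacked by Nc5; b8: attacked by Bd6.
White has no legal moves → checkmate.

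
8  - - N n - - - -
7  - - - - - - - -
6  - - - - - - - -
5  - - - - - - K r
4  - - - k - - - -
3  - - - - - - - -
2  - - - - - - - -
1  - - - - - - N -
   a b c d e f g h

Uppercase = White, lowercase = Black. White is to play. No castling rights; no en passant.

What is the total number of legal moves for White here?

White to move; king on g5.
In check: yes, from the black rook on h5.
Legal moves: Kg6, Kf6, Kxh5, Kg4, Kf4.
Count: 5.

5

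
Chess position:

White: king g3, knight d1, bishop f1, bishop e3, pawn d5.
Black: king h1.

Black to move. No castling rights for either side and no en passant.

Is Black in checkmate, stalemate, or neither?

stalemate

Black to move; black king on h1.
In check: no.
King squares — g1: attacked by Be3; g2: attacked by Bf1; h2: attacked by Kg3.
Legal moves for Black: none.
Not in check and no legal moves → stalemate.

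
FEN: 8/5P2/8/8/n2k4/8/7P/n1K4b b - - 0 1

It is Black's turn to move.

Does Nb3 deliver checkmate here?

no

After Nb3: white king on c1; in check: yes, from the black knight on b3.
White has 3 legal replies: Kc2, Kd1, Kb1.
In check but a legal move exists → not checkmate.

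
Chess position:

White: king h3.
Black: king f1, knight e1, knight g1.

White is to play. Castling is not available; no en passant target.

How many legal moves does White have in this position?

4

White to move; king on h3.
In check: yes, from the black knight on g1.
Legal moves: Kh4, Kg4, Kg3, Kh2.
Count: 4.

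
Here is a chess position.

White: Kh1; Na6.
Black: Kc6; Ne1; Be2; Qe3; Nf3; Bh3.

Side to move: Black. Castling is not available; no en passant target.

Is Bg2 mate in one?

yes

After Bg2: white king on h1; in check: yes, from the black bishop on g2.
King squares — g1: attacked by Qe3; g2: attacked by Ne1; h2: attacked by Nf3.
White has no legal moves → checkmate.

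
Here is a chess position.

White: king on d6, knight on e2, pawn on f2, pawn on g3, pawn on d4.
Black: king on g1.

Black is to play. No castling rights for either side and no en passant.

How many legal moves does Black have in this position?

Black to move; king on g1.
In check: yes, from the white knight on e2.
Legal moves: Kh2, Kg2, Kxf2, Kh1, Kf1.
Count: 5.

5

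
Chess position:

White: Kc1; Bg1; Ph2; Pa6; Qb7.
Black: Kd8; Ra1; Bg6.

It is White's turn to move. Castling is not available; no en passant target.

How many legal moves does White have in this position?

3

White to move; king on c1.
In check: yes, from the black rook on a1.
Legal moves: Kd2, Kb2, Qb1.
Count: 3.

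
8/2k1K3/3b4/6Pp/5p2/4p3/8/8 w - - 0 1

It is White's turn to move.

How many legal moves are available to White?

4

White to move; king on e7.
In check: yes, from the black bishop on d6.
Legal moves: Ke8, Kf7, Kf6, Ke6.
Count: 4.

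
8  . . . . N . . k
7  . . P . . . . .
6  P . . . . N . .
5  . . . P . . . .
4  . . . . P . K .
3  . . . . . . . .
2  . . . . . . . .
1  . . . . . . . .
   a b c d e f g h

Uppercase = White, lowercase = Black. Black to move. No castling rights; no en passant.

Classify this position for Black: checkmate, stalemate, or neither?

stalemate

Black to move; black king on h8.
In check: no.
King squares — g7: attacked by Ne8; h7: attacked by Nf6; g8: attacked by Nf6.
Legal moves for Black: none.
Not in check and no legal moves → stalemate.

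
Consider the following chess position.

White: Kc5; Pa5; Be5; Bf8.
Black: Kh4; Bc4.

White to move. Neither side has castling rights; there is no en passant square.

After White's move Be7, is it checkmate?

After Be7: black king on h4; in check: yes, from the white bishop on e7.
Black has 3 legal replies: Kh5, Kg4, Kh3.
In check but a legal move exists → not checkmate.

no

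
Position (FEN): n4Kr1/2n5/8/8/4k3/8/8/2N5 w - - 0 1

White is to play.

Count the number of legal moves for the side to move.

3

White to move; king on f8.
In check: yes, from the black rook on g8.
Legal moves: Kxg8, Kf7, Ke7.
Count: 3.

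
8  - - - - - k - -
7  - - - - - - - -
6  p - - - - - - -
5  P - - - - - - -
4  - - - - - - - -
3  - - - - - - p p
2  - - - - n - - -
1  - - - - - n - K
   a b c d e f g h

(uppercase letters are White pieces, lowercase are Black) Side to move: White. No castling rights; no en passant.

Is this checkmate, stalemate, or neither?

White to move; white king on h1.
In check: no.
King squares — g1: attacked by Ne2; g2: attacked by Ph3; h2: attacked by Nf1.
Legal moves for White: none.
Not in check and no legal moves → stalemate.

stalemate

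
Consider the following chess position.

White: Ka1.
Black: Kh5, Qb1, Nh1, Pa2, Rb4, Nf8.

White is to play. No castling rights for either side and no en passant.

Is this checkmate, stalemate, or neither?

checkmate

White to move; white king on a1.
In check: yes, from the black queen on b1.
King squares — b1: attacked by Pa2; a2: attacked by Qb1; b2: attacked by Qb1.
Legal moves for White: none.
In check with no legal moves → checkmate.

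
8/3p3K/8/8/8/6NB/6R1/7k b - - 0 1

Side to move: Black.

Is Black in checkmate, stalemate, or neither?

Black to move; black king on h1.
In check: yes, from the white knight on g3.
King squares — g1: attacked by Rg2; g2: attacked by Bh3; h2: attacked by Rg2.
Legal moves for Black: none.
In check with no legal moves → checkmate.

checkmate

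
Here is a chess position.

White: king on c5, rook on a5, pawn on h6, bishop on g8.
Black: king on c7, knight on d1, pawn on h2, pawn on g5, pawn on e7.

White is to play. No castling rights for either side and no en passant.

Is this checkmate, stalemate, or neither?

White to move; white king on c5.
In check: no.
Legal moves for White include: Bh7, Bf7, Be6, Bd5, Bc4, Bb3, Ba2, Kd5, Kb5, Kd4, Kc4, Kb4, Ra8, Ra7+, Ra6, Rb5, Ra4, Ra3, ... (list truncated; more exist).
White has legal moves and is not in check → neither.

neither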